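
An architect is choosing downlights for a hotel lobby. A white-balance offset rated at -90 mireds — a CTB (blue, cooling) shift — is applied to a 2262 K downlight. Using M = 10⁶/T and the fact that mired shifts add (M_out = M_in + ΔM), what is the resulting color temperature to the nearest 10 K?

M_in = 10⁶/2262 = 442.09 mireds.
M_out = 442.09 + (-90) = 352.09 mireds.
T_out = 10⁶/352.09 = 2840.2 K → 2840 K.

2840 K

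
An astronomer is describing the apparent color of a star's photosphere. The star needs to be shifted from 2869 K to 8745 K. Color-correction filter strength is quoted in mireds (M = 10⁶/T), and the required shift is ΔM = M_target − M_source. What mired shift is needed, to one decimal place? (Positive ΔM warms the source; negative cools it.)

M_source = 10⁶/2869 = 348.554; M_target = 10⁶/8745 = 114.351.
ΔM = 114.351 − 348.554 = -234.202 → -234.2 mireds, a cooling shift.

-234.2 mireds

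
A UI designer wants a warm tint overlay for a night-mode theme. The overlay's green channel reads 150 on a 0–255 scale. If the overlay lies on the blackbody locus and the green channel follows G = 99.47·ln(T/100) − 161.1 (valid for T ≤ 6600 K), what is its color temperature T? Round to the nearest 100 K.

ln t = (150 + 161.1) / 99.47 = 3.1276.
t = e^3.1276 = 22.819.
T = 100·t = 2282 K → 2300 K to the nearest 100 K.

2300 K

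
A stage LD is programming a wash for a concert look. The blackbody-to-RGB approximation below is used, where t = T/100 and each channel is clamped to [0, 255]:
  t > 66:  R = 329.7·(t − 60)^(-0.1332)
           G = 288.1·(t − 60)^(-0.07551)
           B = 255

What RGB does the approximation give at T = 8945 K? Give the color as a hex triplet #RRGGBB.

#D2DFFF

t = 8945/100 = 89.45; the t > 66 branch applies.
R = 329.7·(89.45 − 60)^(-0.1332) = 329.7·29.45^(-0.1332) = 329.7·0.63726 = 210.105.
G = 288.1·(89.45 − 60)^(-0.07551) = 288.1·29.45^(-0.07551) = 288.1·0.77459 = 223.158.
B = 255 by definition for t > 66.
Rounded: (210, 223, 255).
In hex: #D2DFFF.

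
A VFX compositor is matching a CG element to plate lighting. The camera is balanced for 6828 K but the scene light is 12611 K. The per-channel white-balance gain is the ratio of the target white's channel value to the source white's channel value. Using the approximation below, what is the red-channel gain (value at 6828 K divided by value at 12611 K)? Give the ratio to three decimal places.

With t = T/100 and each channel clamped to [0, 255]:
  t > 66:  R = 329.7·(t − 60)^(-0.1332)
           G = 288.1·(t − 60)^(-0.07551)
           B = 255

At 12611 K (t = 126.11):
  R = 329.7·(126.11 − 60)^(-0.1332) = 329.7·66.11^(-0.1332) = 329.7·0.57219 = 188.651.
At 6828 K (t = 68.28):
  R = 329.7·(68.28 − 60)^(-0.1332) = 329.7·8.28^(-0.1332) = 329.7·0.75460 = 248.793.
Gain = 248.793 / 188.651 = 1.3188 → 1.319.

1.319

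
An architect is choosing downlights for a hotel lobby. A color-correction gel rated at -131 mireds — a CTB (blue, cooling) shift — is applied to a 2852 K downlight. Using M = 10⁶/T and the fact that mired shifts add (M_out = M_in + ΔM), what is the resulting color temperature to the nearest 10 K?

M_in = 10⁶/2852 = 350.63 mireds.
M_out = 350.63 + (-131) = 219.63 mireds.
T_out = 10⁶/219.63 = 4553.1 K → 4550 K.

4550 K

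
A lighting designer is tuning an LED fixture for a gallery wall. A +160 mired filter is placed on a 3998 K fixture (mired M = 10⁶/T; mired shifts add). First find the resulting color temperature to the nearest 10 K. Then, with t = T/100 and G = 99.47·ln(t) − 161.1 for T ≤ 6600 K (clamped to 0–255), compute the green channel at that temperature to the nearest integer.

157

M_in = 10⁶/3998 = 250.13; M_out = 250.13 + (+160) = 410.13.
T_out = 10⁶/410.13 = 2438.3 K → 2440 K; t = 24.4.
G = 99.47·ln 24.4 − 161.1 = 99.47·3.1946 − 161.1 = 156.665.
Rounded: 157.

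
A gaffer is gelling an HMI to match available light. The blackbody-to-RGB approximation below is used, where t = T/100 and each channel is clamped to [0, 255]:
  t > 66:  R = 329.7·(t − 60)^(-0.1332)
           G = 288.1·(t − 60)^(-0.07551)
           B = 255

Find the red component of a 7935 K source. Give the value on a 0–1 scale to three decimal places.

0.871

t = 7935/100 = 79.35; the t > 66 branch applies.
R = 329.7·(79.35 − 60)^(-0.1332) = 329.7·19.35^(-0.1332) = 329.7·0.67393 = 222.194.
On a 0–1 scale: 222.194/255 = 0.8714 → 0.871.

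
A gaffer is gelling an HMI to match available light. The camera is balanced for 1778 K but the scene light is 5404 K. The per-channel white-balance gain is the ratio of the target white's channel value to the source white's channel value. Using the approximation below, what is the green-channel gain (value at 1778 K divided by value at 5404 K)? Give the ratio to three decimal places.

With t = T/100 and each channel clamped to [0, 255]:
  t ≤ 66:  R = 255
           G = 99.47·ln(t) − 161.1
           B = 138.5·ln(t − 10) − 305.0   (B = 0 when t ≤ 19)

At 5404 K (t = 54.04):
  G = 99.47·ln 54.04 − 161.1 = 99.47·3.9897 − 161.1 = 235.758.
At 1778 K (t = 17.78):
  G = 99.47·ln 17.78 − 161.1 = 99.47·2.8781 − 161.1 = 125.182.
Gain = 125.182 / 235.758 = 0.5310 → 0.531.

0.531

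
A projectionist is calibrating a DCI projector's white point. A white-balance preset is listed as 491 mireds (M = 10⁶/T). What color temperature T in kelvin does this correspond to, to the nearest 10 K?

T = 10⁶ / 491 = 2036.66 K → 2040 K.

2040 K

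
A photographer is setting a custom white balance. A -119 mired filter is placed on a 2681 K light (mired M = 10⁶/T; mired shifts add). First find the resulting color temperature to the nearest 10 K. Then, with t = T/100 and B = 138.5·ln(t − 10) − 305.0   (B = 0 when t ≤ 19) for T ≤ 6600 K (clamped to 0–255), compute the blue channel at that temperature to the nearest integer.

163

M_in = 10⁶/2681 = 373.00; M_out = 373.00 + (-119) = 254.00.
T_out = 10⁶/254.00 = 3937.1 K → 3940 K; t = 39.4.
B = 138.5·ln(39.4 − 10) − 305.0 = 138.5·ln 29.4 − 305.0 = 138.5·3.3810 − 305.0 = 163.268.
Rounded: 163.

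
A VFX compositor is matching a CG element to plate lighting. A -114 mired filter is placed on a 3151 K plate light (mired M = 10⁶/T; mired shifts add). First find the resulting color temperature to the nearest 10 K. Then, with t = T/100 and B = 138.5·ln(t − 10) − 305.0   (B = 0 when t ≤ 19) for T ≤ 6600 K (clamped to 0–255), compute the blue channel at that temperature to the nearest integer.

M_in = 10⁶/3151 = 317.36; M_out = 317.36 + (-114) = 203.36.
T_out = 10⁶/203.36 = 4917.4 K → 4920 K; t = 49.2.
B = 138.5·ln(49.2 − 10) − 305.0 = 138.5·ln 39.2 − 305.0 = 138.5·3.6687 − 305.0 = 203.112.
Rounded: 203.

203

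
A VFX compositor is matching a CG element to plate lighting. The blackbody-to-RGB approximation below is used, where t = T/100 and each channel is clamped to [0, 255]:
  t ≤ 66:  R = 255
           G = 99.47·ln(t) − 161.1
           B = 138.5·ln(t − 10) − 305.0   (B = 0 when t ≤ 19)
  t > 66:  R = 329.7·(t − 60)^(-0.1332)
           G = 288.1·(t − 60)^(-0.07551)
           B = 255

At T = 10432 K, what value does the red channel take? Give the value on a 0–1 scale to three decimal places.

0.780

t = 10432/100 = 104.32; the t > 66 branch applies.
R = 329.7·(104.32 − 60)^(-0.1332) = 329.7·44.32^(-0.1332) = 329.7·0.60349 = 198.972.
On a 0–1 scale: 198.972/255 = 0.7803 → 0.780.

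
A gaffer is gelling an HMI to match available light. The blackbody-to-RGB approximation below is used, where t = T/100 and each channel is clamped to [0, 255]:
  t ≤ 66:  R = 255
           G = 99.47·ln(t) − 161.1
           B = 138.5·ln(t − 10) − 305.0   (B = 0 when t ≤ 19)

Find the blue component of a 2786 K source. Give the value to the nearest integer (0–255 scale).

94

t = 2786/100 = 27.86; the t ≤ 66 branch applies.
B = 138.5·ln(27.86 − 10) − 305.0 = 138.5·ln 17.86 − 305.0 = 138.5·2.8826 − 305.0 = 94.235.
Rounded: 94.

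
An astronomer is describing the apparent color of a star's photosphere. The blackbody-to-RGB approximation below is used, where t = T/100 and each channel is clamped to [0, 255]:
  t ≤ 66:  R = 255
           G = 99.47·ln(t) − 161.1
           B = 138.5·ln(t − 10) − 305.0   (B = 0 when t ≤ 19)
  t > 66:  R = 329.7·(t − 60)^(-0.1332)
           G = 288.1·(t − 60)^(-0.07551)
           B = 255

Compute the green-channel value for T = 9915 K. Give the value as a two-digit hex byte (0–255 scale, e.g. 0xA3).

t = 9915/100 = 99.15; the t > 66 branch applies.
G = 288.1·(99.15 − 60)^(-0.07551) = 288.1·39.15^(-0.07551) = 288.1·0.75811 = 218.412.
Rounded: 218; in hex, 0xDA.

0xDA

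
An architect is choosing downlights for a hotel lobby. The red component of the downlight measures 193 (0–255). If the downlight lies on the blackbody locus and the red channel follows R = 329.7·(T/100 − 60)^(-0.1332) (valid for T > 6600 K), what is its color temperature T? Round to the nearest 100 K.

(t − 60)^(-0.1332) = 193/329.7 = 0.58538.
t − 60 = 0.58538^(1/-0.1332) = 0.58538^(-7.508) = 55.713, so t = 115.713.
T = 100·t = 11571 K → 11600 K to the nearest 100 K.

11600 K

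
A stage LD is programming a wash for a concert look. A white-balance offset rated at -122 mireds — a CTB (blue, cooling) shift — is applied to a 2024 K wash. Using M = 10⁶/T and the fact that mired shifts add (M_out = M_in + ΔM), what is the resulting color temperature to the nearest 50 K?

M_in = 10⁶/2024 = 494.07 mireds.
M_out = 494.07 + (-122) = 372.07 mireds.
T_out = 10⁶/372.07 = 2687.7 K → 2700 K.

2700 K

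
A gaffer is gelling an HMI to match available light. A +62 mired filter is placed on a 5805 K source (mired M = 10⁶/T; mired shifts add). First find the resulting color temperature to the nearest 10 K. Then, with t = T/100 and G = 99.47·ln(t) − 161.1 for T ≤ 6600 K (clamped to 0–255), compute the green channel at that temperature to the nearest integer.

212

M_in = 10⁶/5805 = 172.27; M_out = 172.27 + (+62) = 234.27.
T_out = 10⁶/234.27 = 4268.7 K → 4270 K; t = 42.7.
G = 99.47·ln 42.7 − 161.1 = 99.47·3.7542 − 161.1 = 212.330.
Rounded: 212.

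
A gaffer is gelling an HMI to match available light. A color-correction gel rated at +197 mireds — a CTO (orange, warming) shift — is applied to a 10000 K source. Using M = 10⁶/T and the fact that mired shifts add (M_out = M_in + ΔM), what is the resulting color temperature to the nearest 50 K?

3350 K

M_in = 10⁶/10000 = 100.00 mireds.
M_out = 100.00 + (+197) = 297.00 mireds.
T_out = 10⁶/297.00 = 3367.0 K → 3350 K.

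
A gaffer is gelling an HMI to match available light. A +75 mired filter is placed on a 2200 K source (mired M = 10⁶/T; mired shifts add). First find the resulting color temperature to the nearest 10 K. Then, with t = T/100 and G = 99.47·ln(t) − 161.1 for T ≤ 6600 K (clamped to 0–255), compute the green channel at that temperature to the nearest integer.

M_in = 10⁶/2200 = 454.55; M_out = 454.55 + (+75) = 529.55.
T_out = 10⁶/529.55 = 1888.4 K → 1890 K; t = 18.9.
G = 99.47·ln 18.9 − 161.1 = 99.47·2.9392 − 161.1 = 131.258.
Rounded: 131.

131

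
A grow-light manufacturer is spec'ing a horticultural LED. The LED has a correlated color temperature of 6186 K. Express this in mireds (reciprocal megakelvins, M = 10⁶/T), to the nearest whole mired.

162 mireds

M = 10⁶ / 6186 = 161.655 → 162 mireds.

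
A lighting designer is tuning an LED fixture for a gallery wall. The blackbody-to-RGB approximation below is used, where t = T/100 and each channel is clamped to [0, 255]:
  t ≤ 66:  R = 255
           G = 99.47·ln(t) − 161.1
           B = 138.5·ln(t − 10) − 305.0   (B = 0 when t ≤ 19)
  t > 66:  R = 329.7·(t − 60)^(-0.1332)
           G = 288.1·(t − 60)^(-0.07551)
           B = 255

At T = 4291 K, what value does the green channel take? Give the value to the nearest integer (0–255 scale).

213

t = 4291/100 = 42.91; the t ≤ 66 branch applies.
G = 99.47·ln 42.91 − 161.1 = 99.47·3.7591 − 161.1 = 212.818.
Rounded: 213.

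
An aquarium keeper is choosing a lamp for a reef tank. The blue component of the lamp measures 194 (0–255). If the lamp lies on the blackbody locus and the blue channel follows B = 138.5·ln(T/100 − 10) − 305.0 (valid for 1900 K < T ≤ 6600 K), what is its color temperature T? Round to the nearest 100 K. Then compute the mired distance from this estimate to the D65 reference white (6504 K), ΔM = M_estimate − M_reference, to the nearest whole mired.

ln(t − 10) = (194 + 305.0) / 138.5 = 3.6029.
t − 10 = e^3.6029 = 36.704, so t = 46.704.
T = 100·t = 4670 K → 4700 K to the nearest 100 K.
M_estimate = 10⁶/4700 = 212.77; M_reference = 10⁶/6504 = 153.75.
ΔM = 212.77 − 153.75 = 59.01 → +59 mireds.

+59 mireds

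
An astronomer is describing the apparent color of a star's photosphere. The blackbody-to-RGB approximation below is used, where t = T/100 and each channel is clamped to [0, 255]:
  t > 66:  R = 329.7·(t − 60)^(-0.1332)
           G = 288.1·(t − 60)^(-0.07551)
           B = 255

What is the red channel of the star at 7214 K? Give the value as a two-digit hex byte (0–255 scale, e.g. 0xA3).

t = 7214/100 = 72.14; the t > 66 branch applies.
R = 329.7·(72.14 − 60)^(-0.1332) = 329.7·12.14^(-0.1332) = 329.7·0.71710 = 236.429.
Rounded: 236; in hex, 0xEC.

0xEC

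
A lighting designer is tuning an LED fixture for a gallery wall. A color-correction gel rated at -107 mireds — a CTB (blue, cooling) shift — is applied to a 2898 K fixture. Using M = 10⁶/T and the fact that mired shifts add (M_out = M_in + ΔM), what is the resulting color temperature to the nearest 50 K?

4200 K

M_in = 10⁶/2898 = 345.07 mireds.
M_out = 345.07 + (-107) = 238.07 mireds.
T_out = 10⁶/238.07 = 4200.5 K → 4200 K.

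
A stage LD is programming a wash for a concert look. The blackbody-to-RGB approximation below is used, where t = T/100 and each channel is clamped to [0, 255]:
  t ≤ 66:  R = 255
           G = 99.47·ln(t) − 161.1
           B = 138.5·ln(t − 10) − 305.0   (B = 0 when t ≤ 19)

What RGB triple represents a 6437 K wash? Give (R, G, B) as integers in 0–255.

t = 6437/100 = 64.37; the t ≤ 66 branch applies.
R = 255 by definition for t ≤ 66.
G = 99.47·ln 64.37 − 161.1 = 99.47·4.1646 − 161.1 = 253.158.
B = 138.5·ln(64.37 − 10) − 305.0 = 138.5·ln 54.37 − 305.0 = 138.5·3.9958 − 305.0 = 248.420.
Rounded: (255, 253, 248).

(255, 253, 248)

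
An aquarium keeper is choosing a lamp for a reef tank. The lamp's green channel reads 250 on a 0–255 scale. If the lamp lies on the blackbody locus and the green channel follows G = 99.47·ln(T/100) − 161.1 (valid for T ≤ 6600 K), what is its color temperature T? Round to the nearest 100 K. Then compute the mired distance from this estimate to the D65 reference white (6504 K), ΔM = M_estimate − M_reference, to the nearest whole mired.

ln t = (250 + 161.1) / 99.47 = 4.1329.
t = e^4.1329 = 62.359.
T = 100·t = 6236 K → 6200 K to the nearest 100 K.
M_estimate = 10⁶/6200 = 161.29; M_reference = 10⁶/6504 = 153.75.
ΔM = 161.29 − 153.75 = 7.54 → +8 mireds.

+8 mireds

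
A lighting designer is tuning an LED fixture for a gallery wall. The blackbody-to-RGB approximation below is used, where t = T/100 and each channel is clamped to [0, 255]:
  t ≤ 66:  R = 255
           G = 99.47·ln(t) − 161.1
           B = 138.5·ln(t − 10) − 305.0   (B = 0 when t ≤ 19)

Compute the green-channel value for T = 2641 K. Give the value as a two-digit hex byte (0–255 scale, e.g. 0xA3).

t = 2641/100 = 26.41; the t ≤ 66 branch applies.
G = 99.47·ln 26.41 − 161.1 = 99.47·3.2737 − 161.1 = 164.539.
Rounded: 165; in hex, 0xA5.

0xA5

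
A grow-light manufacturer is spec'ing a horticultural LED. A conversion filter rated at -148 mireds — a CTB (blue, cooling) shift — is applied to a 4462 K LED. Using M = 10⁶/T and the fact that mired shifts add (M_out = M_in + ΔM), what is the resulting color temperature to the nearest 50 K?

13150 K

M_in = 10⁶/4462 = 224.11 mireds.
M_out = 224.11 + (-148) = 76.11 mireds.
T_out = 10⁶/76.11 = 13138.1 K → 13150 K.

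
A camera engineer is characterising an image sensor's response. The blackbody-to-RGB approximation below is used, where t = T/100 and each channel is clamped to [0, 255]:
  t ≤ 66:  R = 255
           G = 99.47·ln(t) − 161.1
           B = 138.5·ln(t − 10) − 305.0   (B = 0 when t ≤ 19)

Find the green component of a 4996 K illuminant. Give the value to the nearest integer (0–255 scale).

228

t = 4996/100 = 49.96; the t ≤ 66 branch applies.
G = 99.47·ln 49.96 − 161.1 = 99.47·3.9112 − 161.1 = 227.949.
Rounded: 228.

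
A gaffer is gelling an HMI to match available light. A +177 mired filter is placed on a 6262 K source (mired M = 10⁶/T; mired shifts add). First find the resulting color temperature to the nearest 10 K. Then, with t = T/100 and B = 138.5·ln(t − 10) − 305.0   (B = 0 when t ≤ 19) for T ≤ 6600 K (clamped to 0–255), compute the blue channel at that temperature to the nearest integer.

108

M_in = 10⁶/6262 = 159.69; M_out = 159.69 + (+177) = 336.69.
T_out = 10⁶/336.69 = 2970.1 K → 2970 K; t = 29.7.
B = 138.5·ln(29.7 − 10) − 305.0 = 138.5·ln 19.7 − 305.0 = 138.5·2.9806 − 305.0 = 107.816.
Rounded: 108.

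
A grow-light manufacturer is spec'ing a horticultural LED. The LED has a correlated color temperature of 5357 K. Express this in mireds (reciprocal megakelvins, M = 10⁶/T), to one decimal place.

M = 10⁶ / 5357 = 186.672 → 186.7 mireds.

186.7 mireds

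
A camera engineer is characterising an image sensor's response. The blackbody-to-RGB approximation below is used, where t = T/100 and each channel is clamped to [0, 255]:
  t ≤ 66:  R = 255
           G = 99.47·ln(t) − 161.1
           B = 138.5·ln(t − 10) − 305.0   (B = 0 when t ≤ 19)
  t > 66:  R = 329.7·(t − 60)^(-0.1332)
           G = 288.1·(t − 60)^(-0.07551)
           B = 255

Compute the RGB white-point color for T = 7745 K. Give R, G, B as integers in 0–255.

t = 7745/100 = 77.45; the t > 66 branch applies.
R = 329.7·(77.45 − 60)^(-0.1332) = 329.7·17.45^(-0.1332) = 329.7·0.68327 = 225.274.
G = 288.1·(77.45 − 60)^(-0.07551) = 288.1·17.45^(-0.07551) = 288.1·0.80581 = 232.154.
B = 255 by definition for t > 66.
Rounded: (225, 232, 255).

R=225, G=232, B=255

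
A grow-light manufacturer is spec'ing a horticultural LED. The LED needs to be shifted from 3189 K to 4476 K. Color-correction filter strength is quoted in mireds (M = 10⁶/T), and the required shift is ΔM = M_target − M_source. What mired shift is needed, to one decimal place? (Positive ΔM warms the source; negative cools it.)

M_source = 10⁶/3189 = 313.578; M_target = 10⁶/4476 = 223.414.
ΔM = 223.414 − 313.578 = -90.164 → -90.2 mireds, a cooling shift.

-90.2 mireds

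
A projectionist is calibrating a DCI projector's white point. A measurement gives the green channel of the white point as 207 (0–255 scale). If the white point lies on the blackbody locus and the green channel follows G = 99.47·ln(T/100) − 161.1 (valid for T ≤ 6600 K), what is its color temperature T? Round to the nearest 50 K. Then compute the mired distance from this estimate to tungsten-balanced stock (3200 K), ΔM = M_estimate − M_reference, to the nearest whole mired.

ln t = (207 + 161.1) / 99.47 = 3.7006.
t = e^3.7006 = 40.472.
T = 100·t = 4047 K → 4050 K to the nearest 50 K.
M_estimate = 10⁶/4050 = 246.91; M_reference = 10⁶/3200 = 312.50.
ΔM = 246.91 − 312.50 = -65.59 → -66 mireds.

-66 mireds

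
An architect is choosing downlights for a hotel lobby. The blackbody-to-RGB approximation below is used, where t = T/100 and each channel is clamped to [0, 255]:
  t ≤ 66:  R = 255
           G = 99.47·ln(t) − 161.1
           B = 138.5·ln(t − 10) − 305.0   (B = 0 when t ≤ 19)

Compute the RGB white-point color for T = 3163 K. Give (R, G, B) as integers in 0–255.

(255, 182, 121)

t = 3163/100 = 31.63; the t ≤ 66 branch applies.
R = 255 by definition for t ≤ 66.
G = 99.47·ln 31.63 − 161.1 = 99.47·3.4541 − 161.1 = 182.480.
B = 138.5·ln(31.63 − 10) − 305.0 = 138.5·ln 21.63 − 305.0 = 138.5·3.0741 − 305.0 = 120.760.
Rounded: (255, 182, 121).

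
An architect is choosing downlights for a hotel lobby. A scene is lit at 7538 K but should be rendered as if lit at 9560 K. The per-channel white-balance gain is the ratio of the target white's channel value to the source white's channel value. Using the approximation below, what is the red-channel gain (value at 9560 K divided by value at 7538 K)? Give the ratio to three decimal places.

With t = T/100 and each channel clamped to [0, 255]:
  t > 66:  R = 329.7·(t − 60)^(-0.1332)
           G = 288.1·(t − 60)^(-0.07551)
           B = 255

0.894

At 7538 K (t = 75.38):
  R = 329.7·(75.38 − 60)^(-0.1332) = 329.7·15.38^(-0.1332) = 329.7·0.69486 = 229.095.
At 9560 K (t = 95.6):
  R = 329.7·(95.6 − 60)^(-0.1332) = 329.7·35.6^(-0.1332) = 329.7·0.62137 = 204.864.
Gain = 204.864 / 229.095 = 0.8942 → 0.894.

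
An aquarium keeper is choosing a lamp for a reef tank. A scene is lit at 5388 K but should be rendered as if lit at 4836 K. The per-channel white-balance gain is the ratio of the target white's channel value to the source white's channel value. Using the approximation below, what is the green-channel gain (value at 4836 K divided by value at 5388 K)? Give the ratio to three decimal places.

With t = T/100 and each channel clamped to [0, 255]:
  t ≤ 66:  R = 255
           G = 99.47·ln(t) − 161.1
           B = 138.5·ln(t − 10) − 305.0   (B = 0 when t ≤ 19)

0.954

At 5388 K (t = 53.88):
  G = 99.47·ln 53.88 − 161.1 = 99.47·3.9868 − 161.1 = 235.463.
At 4836 K (t = 48.36):
  G = 99.47·ln 48.36 − 161.1 = 99.47·3.8787 − 161.1 = 224.712.
Gain = 224.712 / 235.463 = 0.9543 → 0.954.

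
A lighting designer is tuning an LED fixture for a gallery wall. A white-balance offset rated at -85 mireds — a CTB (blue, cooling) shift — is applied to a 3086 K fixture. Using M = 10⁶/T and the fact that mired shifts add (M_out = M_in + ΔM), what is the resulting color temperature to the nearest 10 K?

M_in = 10⁶/3086 = 324.04 mireds.
M_out = 324.04 + (-85) = 239.04 mireds.
T_out = 10⁶/239.04 = 4183.3 K → 4180 K.

4180 K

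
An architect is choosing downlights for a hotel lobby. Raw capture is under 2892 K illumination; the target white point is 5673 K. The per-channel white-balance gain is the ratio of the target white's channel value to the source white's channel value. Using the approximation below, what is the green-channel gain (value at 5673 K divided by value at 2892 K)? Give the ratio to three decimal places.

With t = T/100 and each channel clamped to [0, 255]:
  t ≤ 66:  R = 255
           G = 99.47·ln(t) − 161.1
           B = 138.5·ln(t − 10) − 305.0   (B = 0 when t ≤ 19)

At 2892 K (t = 28.92):
  G = 99.47·ln 28.92 − 161.1 = 99.47·3.3645 − 161.1 = 173.570.
At 5673 K (t = 56.73):
  G = 99.47·ln 56.73 − 161.1 = 99.47·4.0383 − 161.1 = 240.590.
Gain = 240.590 / 173.570 = 1.3861 → 1.386.

1.386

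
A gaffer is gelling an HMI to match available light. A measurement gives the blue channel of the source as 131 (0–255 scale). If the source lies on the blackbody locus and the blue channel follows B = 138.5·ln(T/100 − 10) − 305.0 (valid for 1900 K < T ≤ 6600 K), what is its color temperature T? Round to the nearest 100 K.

3300 K

ln(t − 10) = (131 + 305.0) / 138.5 = 3.1480.
t − 10 = e^3.1480 = 23.290, so t = 33.290.
T = 100·t = 3329 K → 3300 K to the nearest 100 K.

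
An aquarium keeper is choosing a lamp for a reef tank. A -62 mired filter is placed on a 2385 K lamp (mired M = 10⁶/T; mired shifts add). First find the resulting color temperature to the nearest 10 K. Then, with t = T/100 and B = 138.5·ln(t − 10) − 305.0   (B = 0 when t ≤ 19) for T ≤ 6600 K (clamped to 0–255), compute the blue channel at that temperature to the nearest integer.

95

M_in = 10⁶/2385 = 419.29; M_out = 419.29 + (-62) = 357.29.
T_out = 10⁶/357.29 = 2798.9 K → 2800 K; t = 28.
B = 138.5·ln(28 − 10) − 305.0 = 138.5·ln 18 − 305.0 = 138.5·2.8904 − 305.0 = 95.316.
Rounded: 95.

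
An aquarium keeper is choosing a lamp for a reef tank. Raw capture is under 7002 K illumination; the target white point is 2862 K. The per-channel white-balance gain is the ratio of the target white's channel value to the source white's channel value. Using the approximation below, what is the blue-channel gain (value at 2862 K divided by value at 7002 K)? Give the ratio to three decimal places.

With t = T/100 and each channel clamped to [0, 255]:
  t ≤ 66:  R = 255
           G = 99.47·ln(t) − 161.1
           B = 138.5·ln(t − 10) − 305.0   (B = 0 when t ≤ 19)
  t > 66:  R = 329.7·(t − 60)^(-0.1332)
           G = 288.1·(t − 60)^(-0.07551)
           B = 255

0.392

At 7002 K (t = 70.02):
  B = 255 by definition for t > 66.
At 2862 K (t = 28.62):
  B = 138.5·ln(28.62 − 10) − 305.0 = 138.5·ln 18.62 − 305.0 = 138.5·2.9242 − 305.0 = 100.007.
Gain = 100.007 / 255.000 = 0.3922 → 0.392.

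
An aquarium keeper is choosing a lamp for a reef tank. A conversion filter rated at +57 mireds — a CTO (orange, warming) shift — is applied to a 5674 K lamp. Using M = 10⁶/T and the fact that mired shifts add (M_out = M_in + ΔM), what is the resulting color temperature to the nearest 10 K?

M_in = 10⁶/5674 = 176.24 mireds.
M_out = 176.24 + (+57) = 233.24 mireds.
T_out = 10⁶/233.24 = 4287.4 K → 4290 K.

4290 K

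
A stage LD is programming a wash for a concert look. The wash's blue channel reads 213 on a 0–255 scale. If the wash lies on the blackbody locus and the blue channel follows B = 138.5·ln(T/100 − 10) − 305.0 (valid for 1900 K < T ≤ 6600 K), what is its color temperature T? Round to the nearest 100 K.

ln(t − 10) = (213 + 305.0) / 138.5 = 3.7401.
t − 10 = e^3.7401 = 42.101, so t = 52.101.
T = 100·t = 5210 K → 5200 K to the nearest 100 K.

5200 K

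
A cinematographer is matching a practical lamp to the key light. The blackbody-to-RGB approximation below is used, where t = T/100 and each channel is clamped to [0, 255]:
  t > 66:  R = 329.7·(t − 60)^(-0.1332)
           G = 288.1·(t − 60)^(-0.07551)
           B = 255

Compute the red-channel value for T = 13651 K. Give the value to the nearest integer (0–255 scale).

t = 13651/100 = 136.51; the t > 66 branch applies.
R = 329.7·(136.51 − 60)^(-0.1332) = 329.7·76.51^(-0.1332) = 329.7·0.56116 = 185.015.
Rounded: 185.

185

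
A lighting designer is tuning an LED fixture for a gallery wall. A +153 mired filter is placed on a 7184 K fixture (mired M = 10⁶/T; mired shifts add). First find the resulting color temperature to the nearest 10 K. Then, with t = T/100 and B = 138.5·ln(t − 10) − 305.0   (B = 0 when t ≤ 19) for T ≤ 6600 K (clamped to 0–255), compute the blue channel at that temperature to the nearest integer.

M_in = 10⁶/7184 = 139.20; M_out = 139.20 + (+153) = 292.20.
T_out = 10⁶/292.20 = 3422.3 K → 3420 K; t = 34.2.
B = 138.5·ln(34.2 − 10) − 305.0 = 138.5·ln 24.2 − 305.0 = 138.5·3.1864 − 305.0 = 136.310.
Rounded: 136.

136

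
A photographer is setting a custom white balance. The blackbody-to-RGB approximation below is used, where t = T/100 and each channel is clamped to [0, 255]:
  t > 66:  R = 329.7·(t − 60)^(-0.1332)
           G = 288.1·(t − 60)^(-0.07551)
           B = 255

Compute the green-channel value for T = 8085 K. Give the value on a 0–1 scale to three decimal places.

0.898

t = 8085/100 = 80.85; the t > 66 branch applies.
G = 288.1·(80.85 − 60)^(-0.07551) = 288.1·20.85^(-0.07551) = 288.1·0.79505 = 229.054.
On a 0–1 scale: 229.054/255 = 0.8983 → 0.898.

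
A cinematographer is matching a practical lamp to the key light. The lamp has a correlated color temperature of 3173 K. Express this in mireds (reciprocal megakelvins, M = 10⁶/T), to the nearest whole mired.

315 mireds

M = 10⁶ / 3173 = 315.159 → 315 mireds.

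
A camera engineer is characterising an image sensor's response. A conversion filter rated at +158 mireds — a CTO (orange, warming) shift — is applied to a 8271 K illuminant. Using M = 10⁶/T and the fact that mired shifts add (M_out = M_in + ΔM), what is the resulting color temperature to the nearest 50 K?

M_in = 10⁶/8271 = 120.90 mireds.
M_out = 120.90 + (+158) = 278.90 mireds.
T_out = 10⁶/278.90 = 3585.5 K → 3600 K.

3600 K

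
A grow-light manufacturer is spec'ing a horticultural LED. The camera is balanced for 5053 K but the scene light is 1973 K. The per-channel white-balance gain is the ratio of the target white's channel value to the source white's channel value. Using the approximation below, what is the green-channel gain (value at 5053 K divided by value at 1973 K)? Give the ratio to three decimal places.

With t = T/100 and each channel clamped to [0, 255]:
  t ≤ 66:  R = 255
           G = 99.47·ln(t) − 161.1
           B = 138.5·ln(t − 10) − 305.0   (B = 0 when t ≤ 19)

1.690

At 1973 K (t = 19.73):
  G = 99.47·ln 19.73 − 161.1 = 99.47·2.9821 − 161.1 = 135.533.
At 5053 K (t = 50.53):
  G = 99.47·ln 50.53 − 161.1 = 99.47·3.9226 − 161.1 = 229.078.
Gain = 229.078 / 135.533 = 1.6902 → 1.690.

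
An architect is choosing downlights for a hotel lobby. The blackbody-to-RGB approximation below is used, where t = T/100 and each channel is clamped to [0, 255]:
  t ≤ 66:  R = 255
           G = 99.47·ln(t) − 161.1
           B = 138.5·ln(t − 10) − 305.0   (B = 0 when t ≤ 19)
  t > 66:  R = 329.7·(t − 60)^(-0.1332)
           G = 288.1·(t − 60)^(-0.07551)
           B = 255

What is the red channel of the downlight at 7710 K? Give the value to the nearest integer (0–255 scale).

t = 7710/100 = 77.1; the t > 66 branch applies.
R = 329.7·(77.1 − 60)^(-0.1332) = 329.7·17.1^(-0.1332) = 329.7·0.68512 = 225.883.
Rounded: 226.

226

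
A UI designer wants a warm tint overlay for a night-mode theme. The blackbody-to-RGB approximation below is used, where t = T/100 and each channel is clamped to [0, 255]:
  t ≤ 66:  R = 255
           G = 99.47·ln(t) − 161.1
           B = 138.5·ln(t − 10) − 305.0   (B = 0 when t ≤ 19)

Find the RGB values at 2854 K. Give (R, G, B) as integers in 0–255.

(255, 172, 99)

t = 2854/100 = 28.54; the t ≤ 66 branch applies.
R = 255 by definition for t ≤ 66.
G = 99.47·ln 28.54 − 161.1 = 99.47·3.3513 − 161.1 = 172.254.
B = 138.5·ln(28.54 − 10) − 305.0 = 138.5·ln 18.54 − 305.0 = 138.5·2.9199 − 305.0 = 99.410.
Rounded: (255, 172, 99).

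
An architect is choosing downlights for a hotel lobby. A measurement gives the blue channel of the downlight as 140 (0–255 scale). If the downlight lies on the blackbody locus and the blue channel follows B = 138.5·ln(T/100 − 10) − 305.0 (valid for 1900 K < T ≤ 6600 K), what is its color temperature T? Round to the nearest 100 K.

ln(t − 10) = (140 + 305.0) / 138.5 = 3.2130.
t − 10 = e^3.2130 = 24.853, so t = 34.853.
T = 100·t = 3485 K → 3500 K to the nearest 100 K.

3500 K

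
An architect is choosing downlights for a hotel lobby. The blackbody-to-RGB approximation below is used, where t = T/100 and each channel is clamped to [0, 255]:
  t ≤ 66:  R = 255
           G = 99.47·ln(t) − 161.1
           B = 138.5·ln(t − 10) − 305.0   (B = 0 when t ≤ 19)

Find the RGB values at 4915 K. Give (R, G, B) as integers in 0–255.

t = 4915/100 = 49.15; the t ≤ 66 branch applies.
R = 255 by definition for t ≤ 66.
G = 99.47·ln 49.15 − 161.1 = 99.47·3.8949 − 161.1 = 226.323.
B = 138.5·ln(49.15 − 10) − 305.0 = 138.5·ln 39.15 − 305.0 = 138.5·3.6674 − 305.0 = 202.935.
Rounded: (255, 226, 203).

(255, 226, 203)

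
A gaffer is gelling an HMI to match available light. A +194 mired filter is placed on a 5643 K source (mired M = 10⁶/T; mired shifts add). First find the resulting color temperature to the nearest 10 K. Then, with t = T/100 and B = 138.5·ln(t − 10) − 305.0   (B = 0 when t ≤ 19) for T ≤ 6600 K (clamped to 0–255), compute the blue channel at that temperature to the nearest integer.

87

M_in = 10⁶/5643 = 177.21; M_out = 177.21 + (+194) = 371.21.
T_out = 10⁶/371.21 = 2693.9 K → 2690 K; t = 26.9.
B = 138.5·ln(26.9 − 10) − 305.0 = 138.5·ln 16.9 − 305.0 = 138.5·2.8273 − 305.0 = 86.583.
Rounded: 87.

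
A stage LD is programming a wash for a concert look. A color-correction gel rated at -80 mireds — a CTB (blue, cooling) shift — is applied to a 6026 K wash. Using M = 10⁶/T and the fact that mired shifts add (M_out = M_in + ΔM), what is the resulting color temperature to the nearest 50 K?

M_in = 10⁶/6026 = 165.95 mireds.
M_out = 165.95 + (-80) = 85.95 mireds.
T_out = 10⁶/85.95 = 11635.0 K → 11650 K.

11650 K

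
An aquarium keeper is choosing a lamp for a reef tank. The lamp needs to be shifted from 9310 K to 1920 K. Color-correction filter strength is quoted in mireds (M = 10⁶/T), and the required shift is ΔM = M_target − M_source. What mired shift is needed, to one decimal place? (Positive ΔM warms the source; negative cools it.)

M_source = 10⁶/9310 = 107.411; M_target = 10⁶/1920 = 520.833.
ΔM = 520.833 − 107.411 = 413.422 → +413.4 mireds, a warming shift.

+413.4 mireds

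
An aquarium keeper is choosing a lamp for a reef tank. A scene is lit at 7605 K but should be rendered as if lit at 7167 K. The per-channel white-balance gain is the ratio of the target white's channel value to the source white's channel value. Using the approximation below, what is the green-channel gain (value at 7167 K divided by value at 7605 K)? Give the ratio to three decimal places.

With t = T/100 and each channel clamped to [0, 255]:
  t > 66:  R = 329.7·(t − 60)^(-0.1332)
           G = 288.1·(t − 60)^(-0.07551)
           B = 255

1.024

At 7605 K (t = 76.05):
  G = 288.1·(76.05 − 60)^(-0.07551) = 288.1·16.05^(-0.07551) = 288.1·0.81091 = 233.624.
At 7167 K (t = 71.67):
  G = 288.1·(71.67 − 60)^(-0.07551) = 288.1·11.67^(-0.07551) = 288.1·0.83066 = 239.314.
Gain = 239.314 / 233.624 = 1.0244 → 1.024.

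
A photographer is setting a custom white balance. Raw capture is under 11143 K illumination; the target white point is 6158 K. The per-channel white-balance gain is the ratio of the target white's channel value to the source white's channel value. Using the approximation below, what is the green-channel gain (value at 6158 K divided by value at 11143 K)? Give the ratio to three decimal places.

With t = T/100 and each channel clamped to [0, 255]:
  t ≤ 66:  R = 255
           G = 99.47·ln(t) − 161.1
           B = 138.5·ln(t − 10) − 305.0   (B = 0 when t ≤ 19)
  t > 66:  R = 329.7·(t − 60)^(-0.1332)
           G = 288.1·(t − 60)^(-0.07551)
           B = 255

At 11143 K (t = 111.43):
  G = 288.1·(111.43 − 60)^(-0.07551) = 288.1·51.43^(-0.07551) = 288.1·0.74265 = 213.958.
At 6158 K (t = 61.58):
  G = 99.47·ln 61.58 − 161.1 = 99.47·4.1203 − 161.1 = 248.750.
Gain = 248.750 / 213.958 = 1.1626 → 1.163.

1.163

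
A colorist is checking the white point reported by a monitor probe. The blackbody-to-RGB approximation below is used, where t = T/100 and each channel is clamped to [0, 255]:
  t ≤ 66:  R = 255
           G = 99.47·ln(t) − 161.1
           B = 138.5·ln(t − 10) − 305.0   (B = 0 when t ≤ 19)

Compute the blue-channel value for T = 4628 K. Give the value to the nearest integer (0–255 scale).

t = 4628/100 = 46.28; the t ≤ 66 branch applies.
B = 138.5·ln(46.28 − 10) − 305.0 = 138.5·ln 36.28 − 305.0 = 138.5·3.5913 − 305.0 = 192.390.
Rounded: 192.

192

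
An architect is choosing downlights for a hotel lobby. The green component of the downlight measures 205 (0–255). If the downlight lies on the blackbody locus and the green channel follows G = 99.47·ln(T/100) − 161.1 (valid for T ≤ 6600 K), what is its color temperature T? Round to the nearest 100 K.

ln t = (205 + 161.1) / 99.47 = 3.6805.
t = e^3.6805 = 39.666.
T = 100·t = 3967 K → 4000 K to the nearest 100 K.

4000 K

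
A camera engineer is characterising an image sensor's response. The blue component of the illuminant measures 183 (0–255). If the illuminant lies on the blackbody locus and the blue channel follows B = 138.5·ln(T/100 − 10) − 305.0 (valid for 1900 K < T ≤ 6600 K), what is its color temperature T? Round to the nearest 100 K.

ln(t − 10) = (183 + 305.0) / 138.5 = 3.5235.
t − 10 = e^3.5235 = 33.902, so t = 43.902.
T = 100·t = 4390 K → 4400 K to the nearest 100 K.

4400 K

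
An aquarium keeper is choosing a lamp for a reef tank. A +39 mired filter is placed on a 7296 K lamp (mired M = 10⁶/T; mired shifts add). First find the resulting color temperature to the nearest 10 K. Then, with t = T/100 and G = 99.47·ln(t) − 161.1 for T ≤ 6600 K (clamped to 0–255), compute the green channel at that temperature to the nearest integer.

M_in = 10⁶/7296 = 137.06; M_out = 137.06 + (+39) = 176.06.
T_out = 10⁶/176.06 = 5679.8 K → 5680 K; t = 56.8.
G = 99.47·ln 56.8 − 161.1 = 99.47·4.0395 − 161.1 = 240.713.
Rounded: 241.

241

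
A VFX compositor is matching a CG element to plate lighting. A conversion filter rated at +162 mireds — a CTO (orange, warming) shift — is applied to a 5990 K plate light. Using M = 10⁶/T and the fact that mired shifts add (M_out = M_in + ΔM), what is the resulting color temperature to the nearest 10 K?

M_in = 10⁶/5990 = 166.94 mireds.
M_out = 166.94 + (+162) = 328.94 mireds.
T_out = 10⁶/328.94 = 3040.0 K → 3040 K.

3040 K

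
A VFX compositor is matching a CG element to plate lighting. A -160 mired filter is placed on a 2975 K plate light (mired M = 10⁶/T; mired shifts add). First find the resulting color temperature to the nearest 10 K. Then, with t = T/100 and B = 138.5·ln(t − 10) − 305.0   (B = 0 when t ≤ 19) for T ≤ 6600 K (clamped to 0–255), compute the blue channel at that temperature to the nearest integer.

228

M_in = 10⁶/2975 = 336.13; M_out = 336.13 + (-160) = 176.13.
T_out = 10⁶/176.13 = 5677.5 K → 5680 K; t = 56.8.
B = 138.5·ln(56.8 − 10) − 305.0 = 138.5·ln 46.8 − 305.0 = 138.5·3.8459 − 305.0 = 227.655.
Rounded: 228.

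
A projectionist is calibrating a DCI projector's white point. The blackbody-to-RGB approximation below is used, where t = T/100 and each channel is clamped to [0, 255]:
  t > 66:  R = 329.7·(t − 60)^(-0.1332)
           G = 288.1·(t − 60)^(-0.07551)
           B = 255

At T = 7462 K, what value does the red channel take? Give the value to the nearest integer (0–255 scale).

t = 7462/100 = 74.62; the t > 66 branch applies.
R = 329.7·(74.62 − 60)^(-0.1332) = 329.7·14.62^(-0.1332) = 329.7·0.69957 = 230.647.
Rounded: 231.

231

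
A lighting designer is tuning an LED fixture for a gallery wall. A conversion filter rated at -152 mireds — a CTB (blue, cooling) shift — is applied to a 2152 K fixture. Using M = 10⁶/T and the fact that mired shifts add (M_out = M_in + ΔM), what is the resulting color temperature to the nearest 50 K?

M_in = 10⁶/2152 = 464.68 mireds.
M_out = 464.68 + (-152) = 312.68 mireds.
T_out = 10⁶/312.68 = 3198.1 K → 3200 K.

3200 K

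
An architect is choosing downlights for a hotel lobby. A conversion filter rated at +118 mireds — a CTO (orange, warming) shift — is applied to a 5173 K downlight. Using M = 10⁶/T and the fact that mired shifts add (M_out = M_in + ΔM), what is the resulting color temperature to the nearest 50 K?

3200 K

M_in = 10⁶/5173 = 193.31 mireds.
M_out = 193.31 + (+118) = 311.31 mireds.
T_out = 10⁶/311.31 = 3212.2 K → 3200 K.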